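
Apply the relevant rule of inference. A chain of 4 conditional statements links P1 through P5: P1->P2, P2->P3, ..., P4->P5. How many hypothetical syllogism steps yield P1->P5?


With 4 implications in a chain connecting 5 propositions:
P1->P2, P2->P3, ..., P4->P5
Steps needed = (number of implications) - 1 = 4 - 1 = 3

3


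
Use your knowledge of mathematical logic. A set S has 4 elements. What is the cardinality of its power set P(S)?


The power set of a set with n elements has 2^n elements.
|P(S)| = 2^4 = 16

16


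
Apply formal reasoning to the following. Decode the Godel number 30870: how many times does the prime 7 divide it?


Factorize 30870 by dividing by 7 repeatedly.
Division steps: 7 divides 30870 exactly 3 time(s).
Exponent of 7 = 3

3


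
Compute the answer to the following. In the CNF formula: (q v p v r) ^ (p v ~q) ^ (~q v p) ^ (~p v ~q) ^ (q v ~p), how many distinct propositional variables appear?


Identify each variable that appears in the formula.
Variables found: p, q, r
Count = 3

3


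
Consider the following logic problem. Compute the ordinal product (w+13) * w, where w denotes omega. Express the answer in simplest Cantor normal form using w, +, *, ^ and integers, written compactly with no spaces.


Compute (w+13) * w.
Ordinal * is associative and left-distributive over +, but NOT commutative; for finite n>1, n*w = w but w*n stays w*n.
(w+13) * w = sup{(w+13)*k : k<w} = sup{w*k+13} = w^2 (the +13 tail is absorbed in the limit).
Result = w^2

w^2


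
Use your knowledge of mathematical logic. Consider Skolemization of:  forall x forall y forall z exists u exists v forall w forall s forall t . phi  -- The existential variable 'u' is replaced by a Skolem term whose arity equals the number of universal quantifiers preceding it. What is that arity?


Quantifier prefix: forall x forall y forall z exists u exists v forall w forall s forall t
'u' is existentially quantified at position 4.
Universal variables preceding it: x, y, z
Skolem function arity = 3

3


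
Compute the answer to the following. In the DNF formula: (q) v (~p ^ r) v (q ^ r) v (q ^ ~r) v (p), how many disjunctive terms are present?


A DNF formula is a disjunction of terms (conjunctions).
Terms are separated by v.
Counting the disjuncts: 5 terms.

5


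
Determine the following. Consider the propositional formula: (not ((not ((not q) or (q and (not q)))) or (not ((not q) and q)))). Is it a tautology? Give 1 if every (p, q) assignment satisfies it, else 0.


Check all 4 assignments:
p=0, q=0: 0
p=0, q=1: 0
p=1, q=0: 0
p=1, q=1: 0
Satisfying count = 0/4.
Tautology iff count = 4: no.

0


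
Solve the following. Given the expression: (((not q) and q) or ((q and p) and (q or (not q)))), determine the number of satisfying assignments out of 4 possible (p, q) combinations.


Check all 4 assignments:
p=0, q=0: 0
p=0, q=1: 0
p=1, q=0: 0
p=1, q=1: 1
Count of True = 1

1


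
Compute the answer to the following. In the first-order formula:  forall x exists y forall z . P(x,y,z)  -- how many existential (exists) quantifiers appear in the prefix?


Quantifier prefix: forall x exists y forall z
Mark each quantifier type:
  U E U
Universal count = 2, Existential count = 1
Asked for existential (exists) quantifiers: 1

1


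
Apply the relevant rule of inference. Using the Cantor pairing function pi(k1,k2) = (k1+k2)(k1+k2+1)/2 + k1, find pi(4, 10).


k1 + k2 = 14
(k1+k2)(k1+k2+1)/2 = 14 * 15 / 2 = 105
pi = 105 + 4 = 109

109


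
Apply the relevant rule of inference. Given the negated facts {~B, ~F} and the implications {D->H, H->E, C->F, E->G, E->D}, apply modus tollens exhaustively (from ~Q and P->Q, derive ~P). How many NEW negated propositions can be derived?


Initial negated facts: {~B, ~F}
Apply modus tollens to closure:
  ~F and C->F  =>  ~C
Final negated: {~B, ~C, ~F}
New negations: {~C}
Count = 1

1


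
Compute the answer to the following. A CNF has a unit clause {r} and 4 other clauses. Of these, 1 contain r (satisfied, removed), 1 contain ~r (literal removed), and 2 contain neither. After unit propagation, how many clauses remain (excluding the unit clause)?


Satisfied (removed): 1
Shortened (remain): 1
Unchanged (remain): 2
Remaining = 1 + 2 = 3

3


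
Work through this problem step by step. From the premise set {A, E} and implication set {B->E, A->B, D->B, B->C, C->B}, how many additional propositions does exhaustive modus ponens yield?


Initial facts: {A, E}
Apply modus ponens to closure:
  A and A->B  =>  B
  B and B->C  =>  C
Final known: {A, B, C, E}
New propositions: {B, C}
Count = 2

2


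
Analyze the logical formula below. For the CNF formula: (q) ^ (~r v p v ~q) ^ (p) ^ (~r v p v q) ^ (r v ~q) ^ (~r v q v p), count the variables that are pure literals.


Check each variable for pure literal status:
p: pure positive
q: mixed (not pure)
r: mixed (not pure)
Pure literal count = 1

1


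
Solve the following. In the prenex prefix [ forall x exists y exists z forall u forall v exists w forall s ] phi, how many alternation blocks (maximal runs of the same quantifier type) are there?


Quantifier-type sequence: A E E A A E A  (A=forall, E=exists)
Group into maximal same-type runs:
  Ax1 | Ex2 | Ax2 | Ex1 | Ax1
Number of blocks = 5

5


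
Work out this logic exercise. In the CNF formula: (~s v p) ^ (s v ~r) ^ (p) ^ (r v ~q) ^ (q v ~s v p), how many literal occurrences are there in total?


Counting literals in each clause:
Clause 1: 2 literal(s)
Clause 2: 2 literal(s)
Clause 3: 1 literal(s)
Clause 4: 2 literal(s)
Clause 5: 3 literal(s)
Total = 10

10


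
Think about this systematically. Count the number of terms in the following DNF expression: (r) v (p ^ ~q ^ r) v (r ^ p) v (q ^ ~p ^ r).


A DNF formula is a disjunction of terms (conjunctions).
Terms are separated by v.
Counting the disjuncts: 4 terms.

4


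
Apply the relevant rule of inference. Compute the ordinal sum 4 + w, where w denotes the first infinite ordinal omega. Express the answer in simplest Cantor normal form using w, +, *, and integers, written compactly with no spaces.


Compute 4 + w.
Ordinal + is associative but NOT commutative; for finite n>0, n + w = w but w + n stays w+n.
Any finite left addend is absorbed by w on the right: 4 + w = w.
Result = w

w


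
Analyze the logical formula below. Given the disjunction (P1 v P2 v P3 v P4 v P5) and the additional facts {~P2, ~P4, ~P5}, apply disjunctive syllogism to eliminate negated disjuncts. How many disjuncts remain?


Original disjuncts (5): P1, P2, P3, P4, P5
Negated (eliminate): ~P2, ~P4, ~P5
Remaining disjuncts: P1, P3
Count = 5 - 3 = 2

2


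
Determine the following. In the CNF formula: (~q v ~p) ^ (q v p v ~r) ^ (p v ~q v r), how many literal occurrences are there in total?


Counting literals in each clause:
Clause 1: 2 literal(s)
Clause 2: 3 literal(s)
Clause 3: 3 literal(s)
Total = 8

8


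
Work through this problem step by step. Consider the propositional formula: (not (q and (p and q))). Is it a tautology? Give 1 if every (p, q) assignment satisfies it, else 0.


Check all 4 assignments:
p=0, q=0: 1
p=0, q=1: 1
p=1, q=0: 1
p=1, q=1: 0
Satisfying count = 3/4.
Tautology iff count = 4: no.

0


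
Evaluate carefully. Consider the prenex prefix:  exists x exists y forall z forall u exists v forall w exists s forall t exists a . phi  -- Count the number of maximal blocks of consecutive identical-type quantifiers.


Quantifier-type sequence: E E A A E A E A E  (A=forall, E=exists)
Group into maximal same-type runs:
  Ex2 | Ax2 | Ex1 | Ax1 | Ex1 | Ax1 | Ex1
Number of blocks = 7

7


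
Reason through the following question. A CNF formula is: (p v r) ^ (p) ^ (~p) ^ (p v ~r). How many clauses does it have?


A CNF formula is a conjunction of clauses.
Clauses are separated by ^.
Counting the conjuncts: 4 clauses.

4


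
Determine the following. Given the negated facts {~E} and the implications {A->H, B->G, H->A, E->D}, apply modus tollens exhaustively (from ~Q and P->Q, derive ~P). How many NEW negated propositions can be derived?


Initial negated facts: {~E}
Apply modus tollens to closure:
  (no implication fires)
Final negated: {~E}
New negations: {(none)}
Count = 0

0


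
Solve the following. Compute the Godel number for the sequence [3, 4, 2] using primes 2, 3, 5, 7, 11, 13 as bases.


Encode each element as an exponent of the corresponding prime:
  2^3 = 8
  3^4 = 81
  5^2 = 25
Product = 8 * 81 * 25 = 16200

16200


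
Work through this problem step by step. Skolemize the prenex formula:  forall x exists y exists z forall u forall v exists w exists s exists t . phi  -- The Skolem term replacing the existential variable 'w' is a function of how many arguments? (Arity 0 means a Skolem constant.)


Quantifier prefix: forall x exists y exists z forall u forall v exists w exists s exists t
'w' is existentially quantified at position 6.
Universal variables preceding it: x, u, v
Skolem function arity = 3

3


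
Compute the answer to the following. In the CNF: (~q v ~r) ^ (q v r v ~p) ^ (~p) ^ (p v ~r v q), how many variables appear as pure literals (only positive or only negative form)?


Check each variable for pure literal status:
p: mixed (not pure)
q: mixed (not pure)
r: mixed (not pure)
Pure literal count = 0

0


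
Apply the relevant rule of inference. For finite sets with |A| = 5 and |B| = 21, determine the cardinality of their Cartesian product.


The Cartesian product A x B contains all ordered pairs (a, b).
|A x B| = |A| * |B| = 5 * 21 = 105

105


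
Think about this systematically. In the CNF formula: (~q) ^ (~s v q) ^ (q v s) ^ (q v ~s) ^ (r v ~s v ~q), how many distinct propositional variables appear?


Identify each variable that appears in the formula.
Variables found: q, r, s
Count = 3

3


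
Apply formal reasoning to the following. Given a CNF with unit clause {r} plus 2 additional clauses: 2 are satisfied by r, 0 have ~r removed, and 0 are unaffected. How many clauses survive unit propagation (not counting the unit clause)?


Satisfied (removed): 2
Shortened (remain): 0
Unchanged (remain): 0
Remaining = 0 + 0 = 0

0


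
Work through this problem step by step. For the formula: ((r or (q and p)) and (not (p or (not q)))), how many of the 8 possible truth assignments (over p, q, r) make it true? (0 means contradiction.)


Check all 8 assignments:
p=0, q=0, r=0: 0
p=0, q=0, r=1: 0
p=0, q=1, r=0: 0
p=0, q=1, r=1: 1
p=1, q=0, r=0: 0
p=1, q=0, r=1: 0
p=1, q=1, r=0: 0
p=1, q=1, r=1: 0
Count of True = 1

1


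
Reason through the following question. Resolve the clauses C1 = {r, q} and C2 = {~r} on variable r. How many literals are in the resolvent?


Remove r from C1 and ~r from C2.
C1 remainder: {q}
C2 remainder: {}
Union (resolvent): {q}
Resolvent has 1 literal(s).

1


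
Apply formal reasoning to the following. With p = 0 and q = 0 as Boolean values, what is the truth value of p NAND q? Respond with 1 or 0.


p = 0, q = 0
Operation: p NAND q
Evaluate: 0 NAND 0 = 1

1


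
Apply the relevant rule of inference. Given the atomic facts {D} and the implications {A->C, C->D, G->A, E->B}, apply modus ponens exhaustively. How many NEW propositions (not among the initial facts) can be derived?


Initial facts: {D}
Apply modus ponens to closure:
  (no implication fires)
Final known: {D}
New propositions: {(none)}
Count = 0

0


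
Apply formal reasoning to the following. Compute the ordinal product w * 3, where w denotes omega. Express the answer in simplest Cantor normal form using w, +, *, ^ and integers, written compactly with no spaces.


Compute w * 3.
Ordinal * is associative and left-distributive over +, but NOT commutative; for finite n>1, n*w = w but w*n stays w*n.
w * 3 means 3 copies of w concatenated: w*3.
Result = w*3

w*3


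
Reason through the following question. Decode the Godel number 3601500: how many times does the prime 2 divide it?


Factorize 3601500 by dividing by 2 repeatedly.
Division steps: 2 divides 3601500 exactly 2 time(s).
Exponent of 2 = 2

2


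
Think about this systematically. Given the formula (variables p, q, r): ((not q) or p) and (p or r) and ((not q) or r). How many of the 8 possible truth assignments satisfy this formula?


Evaluate all 8 assignments for p, q, r:
p=0, q=0, r=0: 0
p=0, q=0, r=1: 1
p=0, q=1, r=0: 0
p=0, q=1, r=1: 0
p=1, q=0, r=0: 1
p=1, q=0, r=1: 1
p=1, q=1, r=0: 0
p=1, q=1, r=1: 1
Satisfying count = 4

4


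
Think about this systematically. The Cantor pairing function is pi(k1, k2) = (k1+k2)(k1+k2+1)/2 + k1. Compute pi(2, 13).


k1 + k2 = 15
(k1+k2)(k1+k2+1)/2 = 15 * 16 / 2 = 120
pi = 120 + 2 = 122

122


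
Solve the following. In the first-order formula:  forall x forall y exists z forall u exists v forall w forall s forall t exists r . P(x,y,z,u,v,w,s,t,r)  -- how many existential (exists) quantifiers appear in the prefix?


Quantifier prefix: forall x forall y exists z forall u exists v forall w forall s forall t exists r
Mark each quantifier type:
  U U E U E U U U E
Universal count = 6, Existential count = 3
Asked for existential (exists) quantifiers: 3

3


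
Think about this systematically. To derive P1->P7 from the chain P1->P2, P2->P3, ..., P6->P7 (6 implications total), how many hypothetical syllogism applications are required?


With 6 implications in a chain connecting 7 propositions:
P1->P2, P2->P3, ..., P6->P7
Steps needed = (number of implications) - 1 = 6 - 1 = 5

5


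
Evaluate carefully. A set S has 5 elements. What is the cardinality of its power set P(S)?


The power set of a set with n elements has 2^n elements.
|P(S)| = 2^5 = 32

32


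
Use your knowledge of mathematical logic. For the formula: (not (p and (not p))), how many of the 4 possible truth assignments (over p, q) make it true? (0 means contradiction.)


Check all 4 assignments:
p=0, q=0: 1
p=0, q=1: 1
p=1, q=0: 1
p=1, q=1: 1
Count of True = 4

4


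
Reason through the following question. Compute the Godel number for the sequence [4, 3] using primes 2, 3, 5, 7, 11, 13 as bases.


Encode each element as an exponent of the corresponding prime:
  2^4 = 16
  3^3 = 27
Product = 16 * 27 = 432

432


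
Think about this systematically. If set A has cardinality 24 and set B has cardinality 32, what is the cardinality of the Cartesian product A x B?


The Cartesian product A x B contains all ordered pairs (a, b).
|A x B| = |A| * |B| = 24 * 32 = 768

768


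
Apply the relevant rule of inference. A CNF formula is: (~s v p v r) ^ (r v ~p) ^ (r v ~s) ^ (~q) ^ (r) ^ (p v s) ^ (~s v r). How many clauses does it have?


A CNF formula is a conjunction of clauses.
Clauses are separated by ^.
Counting the conjuncts: 7 clauses.

7


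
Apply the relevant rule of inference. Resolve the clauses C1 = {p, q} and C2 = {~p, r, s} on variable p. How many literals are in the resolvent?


Remove p from C1 and ~p from C2.
C1 remainder: {q}
C2 remainder: {r, s}
Union (resolvent): {q, r, s}
Resolvent has 3 literal(s).

3


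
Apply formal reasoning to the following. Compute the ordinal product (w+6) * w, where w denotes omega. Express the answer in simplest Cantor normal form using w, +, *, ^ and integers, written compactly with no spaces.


Compute (w+6) * w.
Ordinal * is associative and left-distributive over +, but NOT commutative; for finite n>1, n*w = w but w*n stays w*n.
(w+6) * w = sup{(w+6)*k : k<w} = sup{w*k+6} = w^2 (the +6 tail is absorbed in the limit).
Result = w^2

w^2


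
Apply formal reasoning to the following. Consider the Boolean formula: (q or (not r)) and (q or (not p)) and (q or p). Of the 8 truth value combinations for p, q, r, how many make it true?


Evaluate all 8 assignments for p, q, r:
p=0, q=0, r=0: 0
p=0, q=0, r=1: 0
p=0, q=1, r=0: 1
p=0, q=1, r=1: 1
p=1, q=0, r=0: 0
p=1, q=0, r=1: 0
p=1, q=1, r=0: 1
p=1, q=1, r=1: 1
Satisfying count = 4

4


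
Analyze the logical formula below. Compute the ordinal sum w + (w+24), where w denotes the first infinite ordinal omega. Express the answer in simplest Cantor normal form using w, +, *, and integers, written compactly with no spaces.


Compute w + (w+24).
Ordinal + is associative but NOT commutative; for finite n>0, n + w = w but w + n stays w+n.
w + (w+24) = (w+w) + 24 = w*2+24.
Result = w*2+24

w*2+24


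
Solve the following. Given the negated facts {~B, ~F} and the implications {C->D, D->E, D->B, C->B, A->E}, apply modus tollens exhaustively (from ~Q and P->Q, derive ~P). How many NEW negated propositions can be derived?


Initial negated facts: {~B, ~F}
Apply modus tollens to closure:
  ~B and D->B  =>  ~D
  ~B and C->B  =>  ~C
Final negated: {~B, ~C, ~D, ~F}
New negations: {~C, ~D}
Count = 2

2


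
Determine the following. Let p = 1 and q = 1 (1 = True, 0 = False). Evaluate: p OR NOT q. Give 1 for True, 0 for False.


p = 1, q = 1
Operation: p OR NOT q
Evaluate: 1 OR NOT 1 = 1

1


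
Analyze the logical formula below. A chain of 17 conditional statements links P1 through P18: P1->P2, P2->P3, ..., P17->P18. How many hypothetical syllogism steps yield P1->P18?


With 17 implications in a chain connecting 18 propositions:
P1->P2, P2->P3, ..., P17->P18
Steps needed = (number of implications) - 1 = 17 - 1 = 16

16


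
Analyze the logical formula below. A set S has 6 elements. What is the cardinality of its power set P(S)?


The power set of a set with n elements has 2^n elements.
|P(S)| = 2^6 = 64

64


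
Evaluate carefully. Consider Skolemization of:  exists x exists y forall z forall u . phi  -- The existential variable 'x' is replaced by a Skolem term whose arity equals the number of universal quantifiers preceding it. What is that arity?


Quantifier prefix: exists x exists y forall z forall u
'x' is existentially quantified at position 1.
No universal quantifiers precede it.
Skolem function arity = 0 (a Skolem constant)

0


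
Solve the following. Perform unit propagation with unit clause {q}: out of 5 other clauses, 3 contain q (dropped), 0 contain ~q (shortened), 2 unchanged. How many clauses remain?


Satisfied (removed): 3
Shortened (remain): 0
Unchanged (remain): 2
Remaining = 0 + 2 = 2

2


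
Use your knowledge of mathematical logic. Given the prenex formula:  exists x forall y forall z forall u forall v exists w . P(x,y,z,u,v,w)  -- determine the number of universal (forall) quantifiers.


Quantifier prefix: exists x forall y forall z forall u forall v exists w
Mark each quantifier type:
  E U U U U E
Universal count = 4, Existential count = 2
Asked for universal (forall) quantifiers: 4

4


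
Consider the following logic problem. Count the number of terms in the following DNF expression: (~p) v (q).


A DNF formula is a disjunction of terms (conjunctions).
Terms are separated by v.
Counting the disjuncts: 2 terms.

2


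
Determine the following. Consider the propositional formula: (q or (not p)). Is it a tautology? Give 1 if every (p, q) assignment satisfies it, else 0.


Check all 4 assignments:
p=0, q=0: 1
p=0, q=1: 1
p=1, q=0: 0
p=1, q=1: 1
Satisfying count = 3/4.
Tautology iff count = 4: no.

0


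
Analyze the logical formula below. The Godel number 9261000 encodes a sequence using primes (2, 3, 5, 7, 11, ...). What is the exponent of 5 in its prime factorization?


Factorize 9261000 by dividing by 5 repeatedly.
Division steps: 5 divides 9261000 exactly 3 time(s).
Exponent of 5 = 3

3


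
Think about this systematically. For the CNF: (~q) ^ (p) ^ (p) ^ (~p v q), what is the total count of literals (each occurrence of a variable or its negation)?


Counting literals in each clause:
Clause 1: 1 literal(s)
Clause 2: 1 literal(s)
Clause 3: 1 literal(s)
Clause 4: 2 literal(s)
Total = 5

5


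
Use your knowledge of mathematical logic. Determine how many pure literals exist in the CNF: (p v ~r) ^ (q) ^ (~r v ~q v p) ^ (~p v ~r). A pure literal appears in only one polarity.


Check each variable for pure literal status:
p: mixed (not pure)
q: mixed (not pure)
r: pure negative
Pure literal count = 1

1


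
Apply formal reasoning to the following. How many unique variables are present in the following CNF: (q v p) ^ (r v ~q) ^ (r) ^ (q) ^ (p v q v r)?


Identify each variable that appears in the formula.
Variables found: p, q, r
Count = 3

3


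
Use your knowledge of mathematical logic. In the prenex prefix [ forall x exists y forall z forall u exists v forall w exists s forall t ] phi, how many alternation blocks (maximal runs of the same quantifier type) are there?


Quantifier-type sequence: A E A A E A E A  (A=forall, E=exists)
Group into maximal same-type runs:
  Ax1 | Ex1 | Ax2 | Ex1 | Ax1 | Ex1 | Ax1
Number of blocks = 7

7


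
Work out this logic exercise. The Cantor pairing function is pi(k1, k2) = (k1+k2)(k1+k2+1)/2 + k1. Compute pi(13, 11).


k1 + k2 = 24
(k1+k2)(k1+k2+1)/2 = 24 * 25 / 2 = 300
pi = 300 + 13 = 313

313


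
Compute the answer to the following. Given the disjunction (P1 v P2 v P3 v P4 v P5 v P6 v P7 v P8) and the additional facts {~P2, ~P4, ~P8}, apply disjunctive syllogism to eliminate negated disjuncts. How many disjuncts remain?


Original disjuncts (8): P1, P2, P3, P4, P5, P6, P7, P8
Negated (eliminate): ~P2, ~P4, ~P8
Remaining disjuncts: P1, P3, P5, P6, P7
Count = 8 - 3 = 5

5


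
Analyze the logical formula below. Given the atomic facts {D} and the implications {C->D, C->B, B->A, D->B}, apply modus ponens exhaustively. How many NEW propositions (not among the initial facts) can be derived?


Initial facts: {D}
Apply modus ponens to closure:
  D and D->B  =>  B
  B and B->A  =>  A
Final known: {A, B, D}
New propositions: {A, B}
Count = 2

2


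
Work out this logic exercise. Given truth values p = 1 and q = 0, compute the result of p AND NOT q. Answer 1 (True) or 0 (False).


p = 1, q = 0
Operation: p AND NOT q
Evaluate: 1 AND NOT 0 = 1

1


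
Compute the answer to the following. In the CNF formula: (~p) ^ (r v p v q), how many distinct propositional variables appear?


Identify each variable that appears in the formula.
Variables found: p, q, r
Count = 3

3


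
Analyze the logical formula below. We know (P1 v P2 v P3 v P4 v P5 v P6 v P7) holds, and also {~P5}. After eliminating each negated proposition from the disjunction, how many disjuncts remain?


Original disjuncts (7): P1, P2, P3, P4, P5, P6, P7
Negated (eliminate): ~P5
Remaining disjuncts: P1, P2, P3, P4, P6, P7
Count = 7 - 1 = 6

6


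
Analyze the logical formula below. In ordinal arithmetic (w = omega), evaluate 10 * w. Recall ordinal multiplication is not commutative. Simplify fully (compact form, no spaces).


Compute 10 * w.
Ordinal * is associative and left-distributive over +, but NOT commutative; for finite n>1, n*w = w but w*n stays w*n.
For finite n>0, n * w = sup{n*k : k<w} = w. So 10 * w = w.
Result = w

w


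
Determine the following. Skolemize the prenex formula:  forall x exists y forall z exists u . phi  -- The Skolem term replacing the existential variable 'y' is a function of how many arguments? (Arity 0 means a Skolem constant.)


Quantifier prefix: forall x exists y forall z exists u
'y' is existentially quantified at position 2.
Universal variables preceding it: x
Skolem function arity = 1

1


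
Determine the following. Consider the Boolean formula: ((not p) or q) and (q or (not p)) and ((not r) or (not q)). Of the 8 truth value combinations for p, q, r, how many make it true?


Evaluate all 8 assignments for p, q, r:
p=0, q=0, r=0: 1
p=0, q=0, r=1: 1
p=0, q=1, r=0: 1
p=0, q=1, r=1: 0
p=1, q=0, r=0: 0
p=1, q=0, r=1: 0
p=1, q=1, r=0: 1
p=1, q=1, r=1: 0
Satisfying count = 4

4


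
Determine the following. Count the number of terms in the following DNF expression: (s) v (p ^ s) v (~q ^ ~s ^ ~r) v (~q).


A DNF formula is a disjunction of terms (conjunctions).
Terms are separated by v.
Counting the disjuncts: 4 terms.

4


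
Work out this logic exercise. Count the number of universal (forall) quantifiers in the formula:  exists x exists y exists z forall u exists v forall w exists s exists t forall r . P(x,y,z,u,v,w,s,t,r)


Quantifier prefix: exists x exists y exists z forall u exists v forall w exists s exists t forall r
Mark each quantifier type:
  E E E U E U E E U
Universal count = 3, Existential count = 6
Asked for universal (forall) quantifiers: 3

3


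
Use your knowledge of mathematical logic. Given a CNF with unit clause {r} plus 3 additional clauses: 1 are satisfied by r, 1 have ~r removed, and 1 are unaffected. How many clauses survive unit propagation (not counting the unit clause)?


Satisfied (removed): 1
Shortened (remain): 1
Unchanged (remain): 1
Remaining = 1 + 1 = 2

2


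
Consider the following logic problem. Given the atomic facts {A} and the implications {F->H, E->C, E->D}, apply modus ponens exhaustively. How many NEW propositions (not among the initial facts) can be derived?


Initial facts: {A}
Apply modus ponens to closure:
  (no implication fires)
Final known: {A}
New propositions: {(none)}
Count = 0

0


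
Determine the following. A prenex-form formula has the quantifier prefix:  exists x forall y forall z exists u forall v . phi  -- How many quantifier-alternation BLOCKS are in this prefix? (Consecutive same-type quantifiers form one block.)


Quantifier-type sequence: E A A E A  (A=forall, E=exists)
Group into maximal same-type runs:
  Ex1 | Ax2 | Ex1 | Ax1
Number of blocks = 4

4


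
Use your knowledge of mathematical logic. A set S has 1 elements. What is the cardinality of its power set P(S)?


The power set of a set with n elements has 2^n elements.
|P(S)| = 2^1 = 2

2


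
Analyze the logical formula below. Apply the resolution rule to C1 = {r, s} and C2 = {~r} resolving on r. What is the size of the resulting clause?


Remove r from C1 and ~r from C2.
C1 remainder: {s}
C2 remainder: {}
Union (resolvent): {s}
Resolvent has 1 literal(s).

1


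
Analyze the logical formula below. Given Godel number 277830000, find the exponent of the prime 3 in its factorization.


Factorize 277830000 by dividing by 3 repeatedly.
Division steps: 3 divides 277830000 exactly 4 time(s).
Exponent of 3 = 4

4


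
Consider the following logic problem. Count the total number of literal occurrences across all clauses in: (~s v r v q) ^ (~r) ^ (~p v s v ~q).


Counting literals in each clause:
Clause 1: 3 literal(s)
Clause 2: 1 literal(s)
Clause 3: 3 literal(s)
Total = 7

7


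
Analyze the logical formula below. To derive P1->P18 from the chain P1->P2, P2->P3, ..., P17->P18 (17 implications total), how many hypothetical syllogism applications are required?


With 17 implications in a chain connecting 18 propositions:
P1->P2, P2->P3, ..., P17->P18
Steps needed = (number of implications) - 1 = 17 - 1 = 16

16


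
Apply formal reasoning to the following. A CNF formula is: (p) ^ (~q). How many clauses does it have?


A CNF formula is a conjunction of clauses.
Clauses are separated by ^.
Counting the conjuncts: 2 clauses.

2


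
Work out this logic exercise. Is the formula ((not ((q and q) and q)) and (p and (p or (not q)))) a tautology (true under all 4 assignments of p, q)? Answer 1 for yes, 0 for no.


Check all 4 assignments:
p=0, q=0: 0
p=0, q=1: 0
p=1, q=0: 1
p=1, q=1: 0
Satisfying count = 1/4.
Tautology iff count = 4: no.

0


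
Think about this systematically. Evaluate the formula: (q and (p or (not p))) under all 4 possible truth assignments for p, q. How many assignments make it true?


Check all 4 assignments:
p=0, q=0: 0
p=0, q=1: 1
p=1, q=0: 0
p=1, q=1: 1
Count of True = 2

2


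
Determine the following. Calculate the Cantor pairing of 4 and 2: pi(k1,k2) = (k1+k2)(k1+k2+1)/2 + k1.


k1 + k2 = 6
(k1+k2)(k1+k2+1)/2 = 6 * 7 / 2 = 21
pi = 21 + 4 = 25

25


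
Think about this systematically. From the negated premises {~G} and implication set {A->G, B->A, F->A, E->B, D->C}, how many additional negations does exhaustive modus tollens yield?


Initial negated facts: {~G}
Apply modus tollens to closure:
  ~G and A->G  =>  ~A
  ~A and B->A  =>  ~B
  ~A and F->A  =>  ~F
  ~B and E->B  =>  ~E
Final negated: {~A, ~B, ~E, ~F, ~G}
New negations: {~A, ~B, ~E, ~F}
Count = 4

4


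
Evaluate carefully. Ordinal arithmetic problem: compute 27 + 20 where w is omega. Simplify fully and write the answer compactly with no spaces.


Compute 27 + 20.
Ordinal + is associative but NOT commutative; for finite n>0, n + w = w but w + n stays w+n.
Both operands finite; ordinal + agrees with natural +: 27 + 20 = 47.
Result = 47

47


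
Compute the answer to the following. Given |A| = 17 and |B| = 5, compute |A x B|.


The Cartesian product A x B contains all ordered pairs (a, b).
|A x B| = |A| * |B| = 17 * 5 = 85

85


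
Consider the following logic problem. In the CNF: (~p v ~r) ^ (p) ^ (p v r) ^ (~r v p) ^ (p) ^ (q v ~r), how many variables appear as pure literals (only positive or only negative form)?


Check each variable for pure literal status:
p: mixed (not pure)
q: pure positive
r: mixed (not pure)
Pure literal count = 1

1


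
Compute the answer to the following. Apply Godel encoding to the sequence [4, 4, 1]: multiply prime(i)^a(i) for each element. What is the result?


Encode each element as an exponent of the corresponding prime:
  2^4 = 16
  3^4 = 81
  5^1 = 5
Product = 16 * 81 * 5 = 6480

6480


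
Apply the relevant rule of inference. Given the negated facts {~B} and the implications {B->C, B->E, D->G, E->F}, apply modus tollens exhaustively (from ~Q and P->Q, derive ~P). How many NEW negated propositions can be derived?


Initial negated facts: {~B}
Apply modus tollens to closure:
  (no implication fires)
Final negated: {~B}
New negations: {(none)}
Count = 0

0


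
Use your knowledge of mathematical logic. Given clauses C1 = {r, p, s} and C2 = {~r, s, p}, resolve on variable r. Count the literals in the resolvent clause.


Remove r from C1 and ~r from C2.
C1 remainder: {p, s}
C2 remainder: {s, p}
Union (resolvent): {p, s}
Resolvent has 2 literal(s).

2


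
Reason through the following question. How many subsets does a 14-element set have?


The power set of a set with n elements has 2^n elements.
|P(S)| = 2^14 = 16384

16384


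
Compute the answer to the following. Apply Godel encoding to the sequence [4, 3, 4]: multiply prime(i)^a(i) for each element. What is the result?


Encode each element as an exponent of the corresponding prime:
  2^4 = 16
  3^3 = 27
  5^4 = 625
Product = 16 * 27 * 625 = 270000

270000


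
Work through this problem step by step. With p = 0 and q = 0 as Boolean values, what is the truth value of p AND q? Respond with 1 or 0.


p = 0, q = 0
Operation: p AND q
Evaluate: 0 AND 0 = 0

0


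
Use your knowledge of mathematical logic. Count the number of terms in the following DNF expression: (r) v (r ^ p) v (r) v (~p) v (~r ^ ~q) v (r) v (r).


A DNF formula is a disjunction of terms (conjunctions).
Terms are separated by v.
Counting the disjuncts: 7 terms.

7


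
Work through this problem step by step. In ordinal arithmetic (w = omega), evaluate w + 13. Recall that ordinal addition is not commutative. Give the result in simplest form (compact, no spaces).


Compute w + 13.
Ordinal + is associative but NOT commutative; for finite n>0, n + w = w but w + n stays w+n.
w + 13 is already in normal form (a successor ordinal beyond w).
Result = w+13

w+13


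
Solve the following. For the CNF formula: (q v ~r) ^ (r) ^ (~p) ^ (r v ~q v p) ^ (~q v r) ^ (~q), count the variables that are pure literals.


Check each variable for pure literal status:
p: mixed (not pure)
q: mixed (not pure)
r: mixed (not pure)
Pure literal count = 0

0


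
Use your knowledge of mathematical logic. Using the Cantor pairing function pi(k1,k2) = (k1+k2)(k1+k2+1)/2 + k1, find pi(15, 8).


k1 + k2 = 23
(k1+k2)(k1+k2+1)/2 = 23 * 24 / 2 = 276
pi = 276 + 15 = 291

291


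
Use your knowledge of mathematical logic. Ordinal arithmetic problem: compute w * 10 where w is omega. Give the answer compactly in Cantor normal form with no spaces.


Compute w * 10.
Ordinal * is associative and left-distributive over +, but NOT commutative; for finite n>1, n*w = w but w*n stays w*n.
w * 10 means 10 copies of w concatenated: w*10.
Result = w*10

w*10


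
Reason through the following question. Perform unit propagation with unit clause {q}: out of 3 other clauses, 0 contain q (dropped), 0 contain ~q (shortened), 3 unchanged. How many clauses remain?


Satisfied (removed): 0
Shortened (remain): 0
Unchanged (remain): 3
Remaining = 0 + 3 = 3

3


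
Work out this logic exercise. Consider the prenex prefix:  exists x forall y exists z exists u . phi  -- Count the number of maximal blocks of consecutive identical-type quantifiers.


Quantifier-type sequence: E A E E  (A=forall, E=exists)
Group into maximal same-type runs:
  Ex1 | Ax1 | Ex2
Number of blocks = 3

3


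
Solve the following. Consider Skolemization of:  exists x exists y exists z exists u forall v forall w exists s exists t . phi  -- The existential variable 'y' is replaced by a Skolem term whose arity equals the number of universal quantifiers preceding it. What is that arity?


Quantifier prefix: exists x exists y exists z exists u forall v forall w exists s exists t
'y' is existentially quantified at position 2.
No universal quantifiers precede it.
Skolem function arity = 0 (a Skolem constant)

0


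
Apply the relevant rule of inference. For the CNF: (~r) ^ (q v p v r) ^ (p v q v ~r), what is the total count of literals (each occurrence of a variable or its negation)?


Counting literals in each clause:
Clause 1: 1 literal(s)
Clause 2: 3 literal(s)
Clause 3: 3 literal(s)
Total = 7

7


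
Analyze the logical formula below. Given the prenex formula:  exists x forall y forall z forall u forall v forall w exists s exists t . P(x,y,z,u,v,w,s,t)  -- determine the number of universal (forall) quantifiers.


Quantifier prefix: exists x forall y forall z forall u forall v forall w exists s exists t
Mark each quantifier type:
  E U U U U U E E
Universal count = 5, Existential count = 3
Asked for universal (forall) quantifiers: 5

5


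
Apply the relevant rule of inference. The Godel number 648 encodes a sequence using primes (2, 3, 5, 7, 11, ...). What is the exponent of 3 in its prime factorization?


Factorize 648 by dividing by 3 repeatedly.
Division steps: 3 divides 648 exactly 4 time(s).
Exponent of 3 = 4

4


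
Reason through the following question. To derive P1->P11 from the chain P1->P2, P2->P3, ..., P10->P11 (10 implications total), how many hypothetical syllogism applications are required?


With 10 implications in a chain connecting 11 propositions:
P1->P2, P2->P3, ..., P10->P11
Steps needed = (number of implications) - 1 = 10 - 1 = 9

9


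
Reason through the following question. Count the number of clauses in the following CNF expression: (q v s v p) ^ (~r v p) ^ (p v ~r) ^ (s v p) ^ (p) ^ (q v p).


A CNF formula is a conjunction of clauses.
Clauses are separated by ^.
Counting the conjuncts: 6 clauses.

6


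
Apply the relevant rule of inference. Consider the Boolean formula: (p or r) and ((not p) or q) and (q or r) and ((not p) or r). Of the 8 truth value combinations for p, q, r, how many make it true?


Evaluate all 8 assignments for p, q, r:
p=0, q=0, r=0: 0
p=0, q=0, r=1: 1
p=0, q=1, r=0: 0
p=0, q=1, r=1: 1
p=1, q=0, r=0: 0
p=1, q=0, r=1: 0
p=1, q=1, r=0: 0
p=1, q=1, r=1: 1
Satisfying count = 3

3


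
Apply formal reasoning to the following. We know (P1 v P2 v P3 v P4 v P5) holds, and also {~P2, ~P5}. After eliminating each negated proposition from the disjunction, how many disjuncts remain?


Original disjuncts (5): P1, P2, P3, P4, P5
Negated (eliminate): ~P2, ~P5
Remaining disjuncts: P1, P3, P4
Count = 5 - 2 = 3

3


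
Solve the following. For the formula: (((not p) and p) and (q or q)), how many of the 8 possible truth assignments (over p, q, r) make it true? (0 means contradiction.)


Check all 8 assignments:
p=0, q=0, r=0: 0
p=0, q=0, r=1: 0
p=0, q=1, r=0: 0
p=0, q=1, r=1: 0
p=1, q=0, r=0: 0
p=1, q=0, r=1: 0
p=1, q=1, r=0: 0
p=1, q=1, r=1: 0
Count of True = 0

0


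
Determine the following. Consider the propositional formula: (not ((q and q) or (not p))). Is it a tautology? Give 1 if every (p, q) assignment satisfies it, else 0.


Check all 4 assignments:
p=0, q=0: 0
p=0, q=1: 0
p=1, q=0: 1
p=1, q=1: 0
Satisfying count = 1/4.
Tautology iff count = 4: no.

0


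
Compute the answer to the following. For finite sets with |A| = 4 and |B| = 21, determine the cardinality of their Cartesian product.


The Cartesian product A x B contains all ordered pairs (a, b).
|A x B| = |A| * |B| = 4 * 21 = 84

84


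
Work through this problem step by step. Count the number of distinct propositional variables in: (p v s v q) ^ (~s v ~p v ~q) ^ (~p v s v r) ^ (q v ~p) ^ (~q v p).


Identify each variable that appears in the formula.
Variables found: p, q, r, s
Count = 4

4


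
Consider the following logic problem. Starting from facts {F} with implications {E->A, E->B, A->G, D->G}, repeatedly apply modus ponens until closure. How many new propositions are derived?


Initial facts: {F}
Apply modus ponens to closure:
  (no implication fires)
Final known: {F}
New propositions: {(none)}
Count = 0

0


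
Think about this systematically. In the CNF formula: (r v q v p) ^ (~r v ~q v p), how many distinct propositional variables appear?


Identify each variable that appears in the formula.
Variables found: p, q, r
Count = 3

3


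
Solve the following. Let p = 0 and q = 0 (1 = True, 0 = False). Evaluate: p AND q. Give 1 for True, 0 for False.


p = 0, q = 0
Operation: p AND q
Evaluate: 0 AND 0 = 0

0


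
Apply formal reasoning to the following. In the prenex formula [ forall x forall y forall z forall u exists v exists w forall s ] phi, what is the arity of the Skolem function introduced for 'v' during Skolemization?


Quantifier prefix: forall x forall y forall z forall u exists v exists w forall s
'v' is existentially quantified at position 5.
Universal variables preceding it: x, y, z, u
Skolem function arity = 4

4


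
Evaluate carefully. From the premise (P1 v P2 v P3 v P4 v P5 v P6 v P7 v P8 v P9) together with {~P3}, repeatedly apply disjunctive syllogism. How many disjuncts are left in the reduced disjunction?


Original disjuncts (9): P1, P2, P3, P4, P5, P6, P7, P8, P9
Negated (eliminate): ~P3
Remaining disjuncts: P1, P2, P4, P5, P6, P7, P8, P9
Count = 9 - 1 = 8

8


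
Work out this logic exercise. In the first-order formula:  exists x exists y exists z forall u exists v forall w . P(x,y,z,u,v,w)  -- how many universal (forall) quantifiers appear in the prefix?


Quantifier prefix: exists x exists y exists z forall u exists v forall w
Mark each quantifier type:
  E E E U E U
Universal count = 2, Existential count = 4
Asked for universal (forall) quantifiers: 2

2


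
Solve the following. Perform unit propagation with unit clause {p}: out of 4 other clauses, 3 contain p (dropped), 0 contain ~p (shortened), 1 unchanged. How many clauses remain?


Satisfied (removed): 3
Shortened (remain): 0
Unchanged (remain): 1
Remaining = 0 + 1 = 1

1


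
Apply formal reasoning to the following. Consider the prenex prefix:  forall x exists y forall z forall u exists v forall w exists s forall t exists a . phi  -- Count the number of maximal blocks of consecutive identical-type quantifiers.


Quantifier-type sequence: A E A A E A E A E  (A=forall, E=exists)
Group into maximal same-type runs:
  Ax1 | Ex1 | Ax2 | Ex1 | Ax1 | Ex1 | Ax1 | Ex1
Number of blocks = 8

8


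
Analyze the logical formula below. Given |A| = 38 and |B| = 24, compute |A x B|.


The Cartesian product A x B contains all ordered pairs (a, b).
|A x B| = |A| * |B| = 38 * 24 = 912

912
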